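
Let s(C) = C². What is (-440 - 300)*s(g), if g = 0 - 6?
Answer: -26640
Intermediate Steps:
g = -6
(-440 - 300)*s(g) = (-440 - 300)*(-6)² = -740*36 = -26640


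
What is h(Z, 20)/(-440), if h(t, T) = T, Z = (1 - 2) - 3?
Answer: -1/22 ≈ -0.045455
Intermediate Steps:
Z = -4 (Z = -1 - 3 = -4)
h(Z, 20)/(-440) = 20/(-440) = 20*(-1/440) = -1/22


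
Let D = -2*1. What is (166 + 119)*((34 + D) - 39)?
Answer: -1995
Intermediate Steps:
D = -2
(166 + 119)*((34 + D) - 39) = (166 + 119)*((34 - 2) - 39) = 285*(32 - 39) = 285*(-7) = -1995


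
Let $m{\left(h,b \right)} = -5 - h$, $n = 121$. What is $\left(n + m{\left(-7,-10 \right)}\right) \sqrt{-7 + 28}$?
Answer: $123 \sqrt{21} \approx 563.66$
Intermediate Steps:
$\left(n + m{\left(-7,-10 \right)}\right) \sqrt{-7 + 28} = \left(121 - -2\right) \sqrt{-7 + 28} = \left(121 + \left(-5 + 7\right)\right) \sqrt{21} = \left(121 + 2\right) \sqrt{21} = 123 \sqrt{21}$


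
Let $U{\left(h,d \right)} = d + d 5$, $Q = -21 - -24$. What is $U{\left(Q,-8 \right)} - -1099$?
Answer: $1051$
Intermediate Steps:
$Q = 3$ ($Q = -21 + 24 = 3$)
$U{\left(h,d \right)} = 6 d$ ($U{\left(h,d \right)} = d + 5 d = 6 d$)
$U{\left(Q,-8 \right)} - -1099 = 6 \left(-8\right) - -1099 = -48 + 1099 = 1051$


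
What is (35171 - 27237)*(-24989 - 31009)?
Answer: -444288132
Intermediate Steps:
(35171 - 27237)*(-24989 - 31009) = 7934*(-55998) = -444288132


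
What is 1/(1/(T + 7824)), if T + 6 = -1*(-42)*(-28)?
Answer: 6642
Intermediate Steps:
T = -1182 (T = -6 - 1*(-42)*(-28) = -6 + 42*(-28) = -6 - 1176 = -1182)
1/(1/(T + 7824)) = 1/(1/(-1182 + 7824)) = 1/(1/6642) = 6642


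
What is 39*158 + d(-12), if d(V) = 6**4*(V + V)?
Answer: -24942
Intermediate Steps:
d(V) = 2592*V (d(V) = 1296*(2*V) = 2592*V)
39*158 + d(-12) = 39*158 + 2592*(-12) = 6162 - 31104 = -24942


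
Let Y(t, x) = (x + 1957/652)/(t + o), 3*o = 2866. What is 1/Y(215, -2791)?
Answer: -2289172/5453325 ≈ -0.41978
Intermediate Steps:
o = 2866/3 (o = (1/3)*2866 = 2866/3 ≈ 955.33)
Y(t, x) = (1957/652 + x)/(2866/3 + t) (Y(t, x) = (x + 1957/652)/(t + 2866/3) = (x + 1957*(1/652))/(2866/3 + t) = (x + 1957/652)/(2866/3 + t) = (1957/652 + x)/(2866/3 + t))
1/Y(215, -2791) = 1/(3*(1957 + 652*(-2791))/(652*(2866 + 3*215))) = 1/(3*(1957 - 1819732)/(652*(2866 + 645))) = 1/((3/652)*(-1817775)/3511) = 1/((3/652)*(1/3511)*(-1817775)) = 1/(-5453325/2289172) = -2289172/5453325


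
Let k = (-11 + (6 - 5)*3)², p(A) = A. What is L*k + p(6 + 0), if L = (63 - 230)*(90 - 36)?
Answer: -577146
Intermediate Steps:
L = -9018 (L = -167*54 = -9018)
k = 64 (k = (-11 + 1*3)² = (-11 + 3)² = (-8)² = 64)
L*k + p(6 + 0) = -9018*64 + (6 + 0) = -577152 + 6 = -577146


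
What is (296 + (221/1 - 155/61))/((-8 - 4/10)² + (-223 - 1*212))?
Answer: -784550/555771 ≈ -1.4116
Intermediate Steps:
(296 + (221/1 - 155/61))/((-8 - 4/10)² + (-223 - 1*212)) = (296 + (221*1 - 155*1/61))/((-8 - 4*⅒)² + (-223 - 212)) = (296 + (221 - 155/61))/((-8 - ⅖)² - 435) = (296 + 13326/61)/((-42/5)² - 435) = 31382/(61*(1764/25 - 435)) = 31382/(61*(-9111/25)) = (31382/61)*(-25/9111) = -784550/555771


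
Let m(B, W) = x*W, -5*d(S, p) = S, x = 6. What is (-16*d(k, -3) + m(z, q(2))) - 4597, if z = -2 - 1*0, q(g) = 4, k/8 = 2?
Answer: -22609/5 ≈ -4521.8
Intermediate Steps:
k = 16 (k = 8*2 = 16)
d(S, p) = -S/5
z = -2 (z = -2 + 0 = -2)
m(B, W) = 6*W
(-16*d(k, -3) + m(z, q(2))) - 4597 = (-(-16)*16/5 + 6*4) - 4597 = (-16*(-16/5) + 24) - 4597 = (256/5 + 24) - 4597 = 376/5 - 4597 = -22609/5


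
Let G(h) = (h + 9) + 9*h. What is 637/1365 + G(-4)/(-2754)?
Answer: 6581/13770 ≈ 0.47792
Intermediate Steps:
G(h) = 9 + 10*h (G(h) = (9 + h) + 9*h = 9 + 10*h)
637/1365 + G(-4)/(-2754) = 637/1365 + (9 + 10*(-4))/(-2754) = 637*(1/1365) + (9 - 40)*(-1/2754) = 7/15 - 31*(-1/2754) = 7/15 + 31/2754 = 6581/13770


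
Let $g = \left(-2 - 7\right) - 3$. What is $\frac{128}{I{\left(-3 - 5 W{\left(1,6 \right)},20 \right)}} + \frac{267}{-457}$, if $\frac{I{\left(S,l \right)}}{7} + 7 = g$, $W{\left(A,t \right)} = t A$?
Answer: $- \frac{94007}{60781} \approx -1.5467$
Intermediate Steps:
$W{\left(A,t \right)} = A t$
$g = -12$ ($g = -9 - 3 = -12$)
$I{\left(S,l \right)} = -133$ ($I{\left(S,l \right)} = -49 + 7 \left(-12\right) = -49 - 84 = -133$)
$\frac{128}{I{\left(-3 - 5 W{\left(1,6 \right)},20 \right)}} + \frac{267}{-457} = \frac{128}{-133} + \frac{267}{-457} = 128 \left(- \frac{1}{133}\right) + 267 \left(- \frac{1}{457}\right) = - \frac{128}{133} - \frac{267}{457} = - \frac{94007}{60781}$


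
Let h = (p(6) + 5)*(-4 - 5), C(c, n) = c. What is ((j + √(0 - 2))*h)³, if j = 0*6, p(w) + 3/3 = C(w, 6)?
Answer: 1458000*I*√2 ≈ 2.0619e+6*I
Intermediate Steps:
p(w) = -1 + w
j = 0
h = -90 (h = ((-1 + 6) + 5)*(-4 - 5) = (5 + 5)*(-9) = 10*(-9) = -90)
((j + √(0 - 2))*h)³ = ((0 + √(0 - 2))*(-90))³ = ((0 + √(-2))*(-90))³ = ((0 + I*√2)*(-90))³ = ((I*√2)*(-90))³ = (-90*I*√2)³ = 1458000*I*√2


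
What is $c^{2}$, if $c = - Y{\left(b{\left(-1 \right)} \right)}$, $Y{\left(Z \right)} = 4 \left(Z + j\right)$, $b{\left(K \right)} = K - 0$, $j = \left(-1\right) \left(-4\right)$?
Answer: $144$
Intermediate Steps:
$j = 4$
$b{\left(K \right)} = K$ ($b{\left(K \right)} = K + 0 = K$)
$Y{\left(Z \right)} = 16 + 4 Z$ ($Y{\left(Z \right)} = 4 \left(Z + 4\right) = 4 \left(4 + Z\right) = 16 + 4 Z$)
$c = -12$ ($c = - (16 + 4 \left(-1\right)) = - (16 - 4) = \left(-1\right) 12 = -12$)
$c^{2} = \left(-12\right)^{2} = 144$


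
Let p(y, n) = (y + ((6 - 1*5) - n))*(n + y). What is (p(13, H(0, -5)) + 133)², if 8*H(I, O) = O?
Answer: 403809025/4096 ≈ 98586.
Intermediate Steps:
H(I, O) = O/8
p(y, n) = (n + y)*(1 + y - n) (p(y, n) = (y + ((6 - 5) - n))*(n + y) = (y + (1 - n))*(n + y) = (1 + y - n)*(n + y) = (n + y)*(1 + y - n))
(p(13, H(0, -5)) + 133)² = (((⅛)*(-5) + 13 + 13² - ((⅛)*(-5))²) + 133)² = ((-5/8 + 13 + 169 - (-5/8)²) + 133)² = ((-5/8 + 13 + 169 - 1*25/64) + 133)² = ((-5/8 + 13 + 169 - 25/64) + 133)² = (11583/64 + 133)² = (20095/64)² = 403809025/4096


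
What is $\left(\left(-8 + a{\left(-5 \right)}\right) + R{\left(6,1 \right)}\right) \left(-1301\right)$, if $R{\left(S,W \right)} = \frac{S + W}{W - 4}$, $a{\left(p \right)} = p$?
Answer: $\frac{59846}{3} \approx 19949.0$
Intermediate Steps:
$R{\left(S,W \right)} = \frac{S + W}{-4 + W}$
$\left(\left(-8 + a{\left(-5 \right)}\right) + R{\left(6,1 \right)}\right) \left(-1301\right) = \left(\left(-8 - 5\right) + \frac{6 + 1}{-4 + 1}\right) \left(-1301\right) = \left(-13 + \frac{1}{-3} \cdot 7\right) \left(-1301\right) = \left(-13 - \frac{7}{3}\right) \left(-1301\right) = \left(- \frac{46}{3}\right) \left(-1301\right) = \frac{59846}{3}$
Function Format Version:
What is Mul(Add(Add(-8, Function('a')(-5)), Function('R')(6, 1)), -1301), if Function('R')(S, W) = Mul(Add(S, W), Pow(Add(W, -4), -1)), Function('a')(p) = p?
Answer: Rational(59846, 3) ≈ 19949.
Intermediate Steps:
Function('R')(S, W) = Mul(Pow(Add(-4, W), -1), Add(S, W)) (Function('R')(S, W) = Mul(Add(S, W), Pow(Add(-4, W), -1)) = Mul(Pow(Add(-4, W), -1), Add(S, W)))
Mul(Add(Add(-8, Function('a')(-5)), Function('R')(6, 1)), -1301) = Mul(Add(Add(-8, -5), Mul(Pow(Add(-4, 1), -1), Add(6, 1))), -1301) = Mul(Add(-13, Mul(Pow(-3, -1), 7)), -1301) = Mul(Add(-13, Mul(Rational(-1, 3), 7)), -1301) = Mul(Add(-13, Rational(-7, 3)), -1301) = Mul(Rational(-46, 3), -1301) = Rational(59846, 3)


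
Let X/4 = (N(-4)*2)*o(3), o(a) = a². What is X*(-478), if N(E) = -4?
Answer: 137664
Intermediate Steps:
X = -288 (X = 4*(-4*2*3²) = 4*(-8*9) = 4*(-72) = -288)
X*(-478) = -288*(-478) = 137664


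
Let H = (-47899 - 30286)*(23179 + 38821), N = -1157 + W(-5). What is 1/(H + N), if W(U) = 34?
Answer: -1/4847471123 ≈ -2.0629e-10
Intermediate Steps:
N = -1123 (N = -1157 + 34 = -1123)
H = -4847470000 (H = -78185*62000 = -4847470000)
1/(H + N) = 1/(-4847470000 - 1123) = 1/(-4847471123) = -1/4847471123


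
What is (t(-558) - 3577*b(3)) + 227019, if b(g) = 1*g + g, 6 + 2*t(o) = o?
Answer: 205275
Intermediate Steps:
t(o) = -3 + o/2
b(g) = 2*g (b(g) = g + g = 2*g)
(t(-558) - 3577*b(3)) + 227019 = ((-3 + (½)*(-558)) - 7154*3) + 227019 = ((-3 - 279) - 3577*6) + 227019 = (-282 - 21462) + 227019 = -21744 + 227019 = 205275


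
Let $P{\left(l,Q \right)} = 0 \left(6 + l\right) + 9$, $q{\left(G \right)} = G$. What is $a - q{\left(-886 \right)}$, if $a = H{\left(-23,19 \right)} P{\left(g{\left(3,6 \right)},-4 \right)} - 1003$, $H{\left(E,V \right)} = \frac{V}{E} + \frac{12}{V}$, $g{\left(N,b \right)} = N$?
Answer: $- \frac{51894}{437} \approx -118.75$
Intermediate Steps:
$H{\left(E,V \right)} = \frac{12}{V} + \frac{V}{E}$
$P{\left(l,Q \right)} = 9$ ($P{\left(l,Q \right)} = 0 + 9 = 9$)
$a = - \frac{439076}{437}$ ($a = \left(\frac{12}{19} + \frac{19}{-23}\right) 9 - 1003 = \left(12 \cdot \frac{1}{19} + 19 \left(- \frac{1}{23}\right)\right) 9 - 1003 = \left(\frac{12}{19} - \frac{19}{23}\right) 9 - 1003 = \left(- \frac{85}{437}\right) 9 - 1003 = - \frac{765}{437} - 1003 = - \frac{439076}{437} \approx -1004.8$)
$a - q{\left(-886 \right)} = - \frac{439076}{437} - -886 = - \frac{439076}{437} + 886 = - \frac{51894}{437}$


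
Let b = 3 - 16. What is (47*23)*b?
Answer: -14053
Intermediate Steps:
b = -13
(47*23)*b = (47*23)*(-13) = 1081*(-13) = -14053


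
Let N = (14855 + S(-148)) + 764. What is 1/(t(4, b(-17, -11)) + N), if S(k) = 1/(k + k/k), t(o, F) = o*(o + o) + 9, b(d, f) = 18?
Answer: 147/2302019 ≈ 6.3857e-5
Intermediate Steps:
t(o, F) = 9 + 2*o² (t(o, F) = o*(2*o) + 9 = 2*o² + 9 = 9 + 2*o²)
S(k) = 1/(1 + k) (S(k) = 1/(k + 1) = 1/(1 + k))
N = 2295992/147 (N = (14855 + 1/(1 - 148)) + 764 = (14855 + 1/(-147)) + 764 = (14855 - 1/147) + 764 = 2183684/147 + 764 = 2295992/147 ≈ 15619.)
1/(t(4, b(-17, -11)) + N) = 1/((9 + 2*4²) + 2295992/147) = 1/((9 + 2*16) + 2295992/147) = 1/((9 + 32) + 2295992/147) = 1/(41 + 2295992/147) = 1/(2302019/147) = 147/2302019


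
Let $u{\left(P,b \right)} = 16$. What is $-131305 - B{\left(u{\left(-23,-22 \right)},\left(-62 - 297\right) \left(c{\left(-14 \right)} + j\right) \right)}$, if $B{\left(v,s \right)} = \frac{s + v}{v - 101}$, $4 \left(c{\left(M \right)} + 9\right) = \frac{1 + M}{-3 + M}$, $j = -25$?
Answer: $- \frac{758116471}{5780} \approx -1.3116 \cdot 10^{5}$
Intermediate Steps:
$c{\left(M \right)} = -9 + \frac{1 + M}{4 \left(-3 + M\right)}$ ($c{\left(M \right)} = -9 + \frac{\left(1 + M\right) \frac{1}{-3 + M}}{4} = -9 + \frac{\frac{1}{-3 + M} \left(1 + M\right)}{4} = -9 + \frac{1 + M}{4 \left(-3 + M\right)}$)
$B{\left(v,s \right)} = \frac{s + v}{-101 + v}$
$-131305 - B{\left(u{\left(-23,-22 \right)},\left(-62 - 297\right) \left(c{\left(-14 \right)} + j\right) \right)} = -131305 - \frac{\left(-62 - 297\right) \left(\frac{109 - -490}{4 \left(-3 - 14\right)} - 25\right) + 16}{-101 + 16} = -131305 - \frac{- 359 \left(\frac{109 + 490}{4 \left(-17\right)} - 25\right) + 16}{-85} = -131305 - - \frac{- 359 \left(\frac{1}{4} \left(- \frac{1}{17}\right) 599 - 25\right) + 16}{85} = -131305 - - \frac{- 359 \left(- \frac{599}{68} - 25\right) + 16}{85} = -131305 - - \frac{\left(-359\right) \left(- \frac{2299}{68}\right) + 16}{85} = -131305 - - \frac{\frac{825341}{68} + 16}{85} = -131305 - \left(- \frac{1}{85}\right) \frac{826429}{68} = -131305 - - \frac{826429}{5780} = -131305 + \frac{826429}{5780} = - \frac{758116471}{5780}$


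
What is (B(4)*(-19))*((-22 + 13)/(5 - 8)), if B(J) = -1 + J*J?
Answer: -855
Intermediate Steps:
B(J) = -1 + J²
(B(4)*(-19))*((-22 + 13)/(5 - 8)) = ((-1 + 4²)*(-19))*((-22 + 13)/(5 - 8)) = ((-1 + 16)*(-19))*(-9/(-3)) = (15*(-19))*(-9*(-⅓)) = -285*3 = -855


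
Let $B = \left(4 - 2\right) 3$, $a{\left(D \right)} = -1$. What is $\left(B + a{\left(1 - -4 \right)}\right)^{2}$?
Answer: $25$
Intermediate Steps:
$B = 6$ ($B = 2 \cdot 3 = 6$)
$\left(B + a{\left(1 - -4 \right)}\right)^{2} = \left(6 - 1\right)^{2} = 5^{2} = 25$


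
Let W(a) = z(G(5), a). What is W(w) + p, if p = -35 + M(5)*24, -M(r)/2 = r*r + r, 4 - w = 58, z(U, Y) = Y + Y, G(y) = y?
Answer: -1583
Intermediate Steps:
z(U, Y) = 2*Y
w = -54 (w = 4 - 1*58 = 4 - 58 = -54)
M(r) = -2*r - 2*r² (M(r) = -2*(r*r + r) = -2*(r² + r) = -2*(r + r²) = -2*r - 2*r²)
p = -1475 (p = -35 - 2*5*(1 + 5)*24 = -35 - 2*5*6*24 = -35 - 60*24 = -35 - 1440 = -1475)
W(a) = 2*a
W(w) + p = 2*(-54) - 1475 = -108 - 1475 = -1583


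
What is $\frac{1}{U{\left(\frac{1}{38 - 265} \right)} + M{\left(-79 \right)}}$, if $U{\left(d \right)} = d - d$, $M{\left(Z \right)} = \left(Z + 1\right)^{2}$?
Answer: $\frac{1}{6084} \approx 0.00016437$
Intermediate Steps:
$M{\left(Z \right)} = \left(1 + Z\right)^{2}$
$U{\left(d \right)} = 0$
$\frac{1}{U{\left(\frac{1}{38 - 265} \right)} + M{\left(-79 \right)}} = \frac{1}{0 + \left(1 - 79\right)^{2}} = \frac{1}{0 + \left(-78\right)^{2}} = \frac{1}{0 + 6084} = \frac{1}{6084}$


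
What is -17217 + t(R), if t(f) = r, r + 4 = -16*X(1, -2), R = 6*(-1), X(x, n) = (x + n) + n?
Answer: -17173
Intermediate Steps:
X(x, n) = x + 2*n (X(x, n) = (n + x) + n = x + 2*n)
R = -6
r = 44 (r = -4 - 16*(1 + 2*(-2)) = -4 - 16*(1 - 4) = -4 - 16*(-3) = -4 + 48 = 44)
t(f) = 44
-17217 + t(R) = -17217 + 44 = -17173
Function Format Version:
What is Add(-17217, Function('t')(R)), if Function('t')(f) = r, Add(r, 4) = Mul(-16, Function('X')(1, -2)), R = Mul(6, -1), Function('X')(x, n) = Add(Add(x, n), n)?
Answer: -17173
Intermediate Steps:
Function('X')(x, n) = Add(x, Mul(2, n)) (Function('X')(x, n) = Add(Add(n, x), n) = Add(x, Mul(2, n)))
R = -6
r = 44 (r = Add(-4, Mul(-16, Add(1, Mul(2, -2)))) = Add(-4, Mul(-16, Add(1, -4))) = Add(-4, Mul(-16, -3)) = Add(-4, 48) = 44)
Function('t')(f) = 44
Add(-17217, Function('t')(R)) = Add(-17217, 44) = -17173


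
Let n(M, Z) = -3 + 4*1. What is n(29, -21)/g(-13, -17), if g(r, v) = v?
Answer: -1/17 ≈ -0.058824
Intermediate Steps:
n(M, Z) = 1 (n(M, Z) = -3 + 4 = 1)
n(29, -21)/g(-13, -17) = 1/(-17) = 1*(-1/17) = -1/17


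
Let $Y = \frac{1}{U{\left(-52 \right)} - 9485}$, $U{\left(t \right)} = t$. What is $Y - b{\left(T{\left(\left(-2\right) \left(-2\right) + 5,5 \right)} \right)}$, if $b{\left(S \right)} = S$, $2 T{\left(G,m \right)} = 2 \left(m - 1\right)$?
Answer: $- \frac{38149}{9537} \approx -4.0001$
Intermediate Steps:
$T{\left(G,m \right)} = -1 + m$ ($T{\left(G,m \right)} = \frac{2 \left(m - 1\right)}{2} = \frac{2 \left(-1 + m\right)}{2} = \frac{-2 + 2 m}{2} = -1 + m$)
$Y = - \frac{1}{9537}$ ($Y = \frac{1}{-52 - 9485} = \frac{1}{-9537} = - \frac{1}{9537} \approx -0.00010485$)
$Y - b{\left(T{\left(\left(-2\right) \left(-2\right) + 5,5 \right)} \right)} = - \frac{1}{9537} - \left(-1 + 5\right) = - \frac{1}{9537} - 4 = - \frac{38149}{9537}$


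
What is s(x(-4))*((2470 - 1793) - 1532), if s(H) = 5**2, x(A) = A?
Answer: -21375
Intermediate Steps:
s(H) = 25
s(x(-4))*((2470 - 1793) - 1532) = 25*((2470 - 1793) - 1532) = 25*(677 - 1532) = 25*(-855) = -21375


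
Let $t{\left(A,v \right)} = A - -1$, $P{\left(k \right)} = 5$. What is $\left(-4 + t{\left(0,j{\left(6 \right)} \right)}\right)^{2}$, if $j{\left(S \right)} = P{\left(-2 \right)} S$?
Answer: $9$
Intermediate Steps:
$j{\left(S \right)} = 5 S$
$t{\left(A,v \right)} = 1 + A$ ($t{\left(A,v \right)} = A + 1 = 1 + A$)
$\left(-4 + t{\left(0,j{\left(6 \right)} \right)}\right)^{2} = \left(-4 + \left(1 + 0\right)\right)^{2} = \left(-4 + 1\right)^{2} = \left(-3\right)^{2} = 9$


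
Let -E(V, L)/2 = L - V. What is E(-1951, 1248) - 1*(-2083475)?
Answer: 2077077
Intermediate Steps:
E(V, L) = -2*L + 2*V (E(V, L) = -2*(L - V) = -2*L + 2*V)
E(-1951, 1248) - 1*(-2083475) = (-2*1248 + 2*(-1951)) - 1*(-2083475) = (-2496 - 3902) + 2083475 = -6398 + 2083475 = 2077077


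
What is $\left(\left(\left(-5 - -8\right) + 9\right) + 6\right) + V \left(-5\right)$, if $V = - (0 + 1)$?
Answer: $23$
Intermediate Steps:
$V = -1$ ($V = \left(-1\right) 1 = -1$)
$\left(\left(\left(-5 - -8\right) + 9\right) + 6\right) + V \left(-5\right) = \left(\left(\left(-5 - -8\right) + 9\right) + 6\right) - -5 = \left(\left(\left(-5 + 8\right) + 9\right) + 6\right) + 5 = \left(\left(3 + 9\right) + 6\right) + 5 = \left(12 + 6\right) + 5 = 18 + 5 = 23$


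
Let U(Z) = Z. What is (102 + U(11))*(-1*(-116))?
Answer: 13108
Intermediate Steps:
(102 + U(11))*(-1*(-116)) = (102 + 11)*(-1*(-116)) = 113*116 = 13108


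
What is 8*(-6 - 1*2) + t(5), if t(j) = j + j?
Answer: -54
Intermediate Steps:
t(j) = 2*j
8*(-6 - 1*2) + t(5) = 8*(-6 - 1*2) + 2*5 = 8*(-6 - 2) + 10 = 8*(-8) + 10 = -64 + 10 = -54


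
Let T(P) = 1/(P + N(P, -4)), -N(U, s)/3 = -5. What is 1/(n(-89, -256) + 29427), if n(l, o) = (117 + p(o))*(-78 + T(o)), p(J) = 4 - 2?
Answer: 241/4854826 ≈ 4.9641e-5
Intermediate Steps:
N(U, s) = 15 (N(U, s) = -3*(-5) = 15)
p(J) = 2
T(P) = 1/(15 + P) (T(P) = 1/(P + 15) = 1/(15 + P))
n(l, o) = -9282 + 119/(15 + o) (n(l, o) = (117 + 2)*(-78 + 1/(15 + o)) = 119*(-78 + 1/(15 + o)) = -9282 + 119/(15 + o))
1/(n(-89, -256) + 29427) = 1/(119*(-1169 - 78*(-256))/(15 - 256) + 29427) = 1/(119*(-1169 + 19968)/(-241) + 29427) = 1/(119*(-1/241)*18799 + 29427) = 1/(-2237081/241 + 29427) = 1/(4854826/241) = 241/4854826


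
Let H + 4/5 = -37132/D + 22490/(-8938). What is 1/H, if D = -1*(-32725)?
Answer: -146248025/650933953 ≈ -0.22467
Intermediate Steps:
D = 32725
H = -650933953/146248025 (H = -4/5 + (-37132/32725 + 22490/(-8938)) = -4/5 + (-37132*1/32725 + 22490*(-1/8938)) = -4/5 + (-37132/32725 - 11245/4469) = -4/5 - 533935533/146248025 = -650933953/146248025 ≈ -4.4509)
1/H = 1/(-650933953/146248025) = -146248025/650933953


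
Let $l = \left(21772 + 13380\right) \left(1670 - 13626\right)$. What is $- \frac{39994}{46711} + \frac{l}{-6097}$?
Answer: $\frac{215728897554}{3129637} \approx 68931.0$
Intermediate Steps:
$l = -420277312$ ($l = 35152 \left(-11956\right) = -420277312$)
$- \frac{39994}{46711} + \frac{l}{-6097} = - \frac{39994}{46711} - \frac{420277312}{-6097} = \left(-39994\right) \frac{1}{46711} - - \frac{4618432}{67} = - \frac{39994}{46711} + \frac{4618432}{67} = \frac{215728897554}{3129637}$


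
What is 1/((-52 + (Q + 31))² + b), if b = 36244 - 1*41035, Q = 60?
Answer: -1/3270 ≈ -0.00030581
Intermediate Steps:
b = -4791 (b = 36244 - 41035 = -4791)
1/((-52 + (Q + 31))² + b) = 1/((-52 + (60 + 31))² - 4791) = 1/((-52 + 91)² - 4791) = 1/(39² - 4791) = 1/(1521 - 4791) = 1/(-3270) = -1/3270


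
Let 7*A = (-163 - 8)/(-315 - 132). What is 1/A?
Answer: 1043/57 ≈ 18.298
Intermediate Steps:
A = 57/1043 (A = ((-163 - 8)/(-315 - 132))/7 = (-171/(-447))/7 = (-171*(-1/447))/7 = (1/7)*(57/149) = 57/1043 ≈ 0.054650)
1/A = 1/(57/1043) = 1043/57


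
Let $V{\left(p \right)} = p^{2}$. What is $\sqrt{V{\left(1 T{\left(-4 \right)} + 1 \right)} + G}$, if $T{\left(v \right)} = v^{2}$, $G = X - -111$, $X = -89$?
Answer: $\sqrt{311} \approx 17.635$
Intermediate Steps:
$G = 22$ ($G = -89 - -111 = -89 + 111 = 22$)
$\sqrt{V{\left(1 T{\left(-4 \right)} + 1 \right)} + G} = \sqrt{\left(1 \left(-4\right)^{2} + 1\right)^{2} + 22} = \sqrt{\left(1 \cdot 16 + 1\right)^{2} + 22} = \sqrt{\left(16 + 1\right)^{2} + 22} = \sqrt{17^{2} + 22} = \sqrt{289 + 22} = \sqrt{311}$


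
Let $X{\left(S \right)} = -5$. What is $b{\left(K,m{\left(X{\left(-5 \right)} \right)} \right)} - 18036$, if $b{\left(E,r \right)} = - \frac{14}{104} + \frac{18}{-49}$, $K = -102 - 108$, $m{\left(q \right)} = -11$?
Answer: $- \frac{45957007}{2548} \approx -18037.0$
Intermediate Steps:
$K = -210$ ($K = -102 - 108 = -210$)
$b{\left(E,r \right)} = - \frac{1279}{2548}$ ($b{\left(E,r \right)} = \left(-14\right) \frac{1}{104} + 18 \left(- \frac{1}{49}\right) = - \frac{7}{52} - \frac{18}{49} = - \frac{1279}{2548}$)
$b{\left(K,m{\left(X{\left(-5 \right)} \right)} \right)} - 18036 = - \frac{1279}{2548} - 18036 = - \frac{45957007}{2548}$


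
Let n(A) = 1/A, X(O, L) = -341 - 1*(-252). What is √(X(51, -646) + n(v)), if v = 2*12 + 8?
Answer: I*√5694/8 ≈ 9.4323*I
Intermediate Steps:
X(O, L) = -89 (X(O, L) = -341 + 252 = -89)
v = 32 (v = 24 + 8 = 32)
√(X(51, -646) + n(v)) = √(-89 + 1/32) = √(-2847/32) = I*√5694/8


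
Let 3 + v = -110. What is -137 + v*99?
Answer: -11324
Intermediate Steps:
v = -113 (v = -3 - 110 = -113)
-137 + v*99 = -137 - 113*99 = -137 - 11187 = -11324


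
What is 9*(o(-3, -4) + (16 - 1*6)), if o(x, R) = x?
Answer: 63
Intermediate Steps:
9*(o(-3, -4) + (16 - 1*6)) = 9*(-3 + (16 - 1*6)) = 9*(-3 + (16 - 6)) = 9*(-3 + 10) = 9*7 = 63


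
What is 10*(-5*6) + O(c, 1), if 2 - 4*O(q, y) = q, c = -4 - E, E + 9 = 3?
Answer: -300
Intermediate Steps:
E = -6 (E = -9 + 3 = -6)
c = 2 (c = -4 - 1*(-6) = -4 + 6 = 2)
O(q, y) = 1/2 - q/4
10*(-5*6) + O(c, 1) = 10*(-5*6) + (1/2 - 1/4*2) = 10*(-30) + (1/2 - 1/2) = -300 + 0 = -300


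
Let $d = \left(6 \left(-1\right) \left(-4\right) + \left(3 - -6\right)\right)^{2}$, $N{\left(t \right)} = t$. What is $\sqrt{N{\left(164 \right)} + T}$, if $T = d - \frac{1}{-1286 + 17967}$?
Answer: $\frac{2 \sqrt{87163612963}}{16681} \approx 35.398$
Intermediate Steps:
$d = 1089$ ($d = \left(\left(-6\right) \left(-4\right) + \left(3 + 6\right)\right)^{2} = \left(24 + 9\right)^{2} = 33^{2} = 1089$)
$T = \frac{18165608}{16681}$ ($T = 1089 - \frac{1}{-1286 + 17967} = 1089 - \frac{1}{16681} = \frac{18165608}{16681} \approx 1089.0$)
$\sqrt{N{\left(164 \right)} + T} = \sqrt{164 + \frac{18165608}{16681}} = \sqrt{\frac{20901292}{16681}} = \frac{2 \sqrt{87163612963}}{16681}$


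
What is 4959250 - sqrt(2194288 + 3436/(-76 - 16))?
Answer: 4959250 - sqrt(1160758595)/23 ≈ 4.9578e+6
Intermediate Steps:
4959250 - sqrt(2194288 + 3436/(-76 - 16)) = 4959250 - sqrt(2194288 + 3436/(-92)) = 4959250 - sqrt(2194288 + 3436*(-1/92)) = 4959250 - sqrt(2194288 - 859/23) = 4959250 - sqrt(50467765/23) = 4959250 - sqrt(1160758595)/23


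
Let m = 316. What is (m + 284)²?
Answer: 360000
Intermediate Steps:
(m + 284)² = (316 + 284)² = 600² = 360000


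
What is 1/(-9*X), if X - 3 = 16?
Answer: -1/171 ≈ -0.0058480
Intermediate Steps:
X = 19 (X = 3 + 16 = 19)
1/(-9*X) = 1/(-9*19) = 1/(-171) = -1/171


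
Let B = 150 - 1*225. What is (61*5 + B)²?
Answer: 52900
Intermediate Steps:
B = -75 (B = 150 - 225 = -75)
(61*5 + B)² = (61*5 - 75)² = (305 - 75)² = 230² = 52900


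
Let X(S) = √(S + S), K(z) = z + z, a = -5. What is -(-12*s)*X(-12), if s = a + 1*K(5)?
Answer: 120*I*√6 ≈ 293.94*I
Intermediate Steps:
K(z) = 2*z
X(S) = √2*√S (X(S) = √(2*S) = √2*√S)
s = 5 (s = -5 + 1*(2*5) = -5 + 1*10 = -5 + 10 = 5)
-(-12*s)*X(-12) = -(-12*5)*√2*√(-12) = -(-60)*√2*(2*I*√3) = -(-60)*2*I*√6 = -(-120)*I*√6 = 120*I*√6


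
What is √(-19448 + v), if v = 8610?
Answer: I*√10838 ≈ 104.11*I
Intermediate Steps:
√(-19448 + v) = √(-19448 + 8610) = √(-10838) = I*√10838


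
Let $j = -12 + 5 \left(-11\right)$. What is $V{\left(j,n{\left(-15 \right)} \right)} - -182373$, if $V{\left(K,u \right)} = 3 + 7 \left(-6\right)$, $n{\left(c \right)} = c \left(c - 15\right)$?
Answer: $182334$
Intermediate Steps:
$j = -67$ ($j = -12 - 55 = -67$)
$n{\left(c \right)} = c \left(-15 + c\right)$
$V{\left(K,u \right)} = -39$ ($V{\left(K,u \right)} = 3 - 42 = -39$)
$V{\left(j,n{\left(-15 \right)} \right)} - -182373 = -39 - -182373 = -39 + 182373 = 182334$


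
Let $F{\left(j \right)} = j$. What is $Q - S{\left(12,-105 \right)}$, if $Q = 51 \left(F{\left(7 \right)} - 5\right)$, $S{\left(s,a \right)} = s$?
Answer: $90$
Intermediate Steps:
$Q = 102$ ($Q = 51 \left(7 - 5\right) = 51 \cdot 2 = 102$)
$Q - S{\left(12,-105 \right)} = 102 - 12 = 90$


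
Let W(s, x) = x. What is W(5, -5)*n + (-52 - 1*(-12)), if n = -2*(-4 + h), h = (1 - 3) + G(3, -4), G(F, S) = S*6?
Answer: -340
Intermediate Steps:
G(F, S) = 6*S
h = -26 (h = (1 - 3) + 6*(-4) = -2 - 24 = -26)
n = 60 (n = -2*(-4 - 26) = -2*(-30) = 60)
W(5, -5)*n + (-52 - 1*(-12)) = -5*60 + (-52 - 1*(-12)) = -300 + (-52 + 12) = -300 - 40 = -340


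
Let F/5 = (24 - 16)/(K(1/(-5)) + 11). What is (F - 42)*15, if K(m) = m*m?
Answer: -13240/23 ≈ -575.65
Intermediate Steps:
K(m) = m**2
F = 250/69 (F = 5*((24 - 16)/((1/(-5))**2 + 11)) = 5*(8/((-1/5)**2 + 11)) = 5*(8/(1/25 + 11)) = 5*(8/(276/25)) = 5*(8*(25/276)) = 5*(50/69) = 250/69 ≈ 3.6232)
(F - 42)*15 = (250/69 - 42)*15 = -2648/69*15 = -13240/23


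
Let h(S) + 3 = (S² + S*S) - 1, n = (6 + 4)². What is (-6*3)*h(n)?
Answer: -359928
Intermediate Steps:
n = 100 (n = 10² = 100)
h(S) = -4 + 2*S² (h(S) = -3 + ((S² + S*S) - 1) = -3 + ((S² + S²) - 1) = -3 + (2*S² - 1) = -3 + (-1 + 2*S²) = -4 + 2*S²)
(-6*3)*h(n) = (-6*3)*(-4 + 2*100²) = -18*(-4 + 2*10000) = -18*(-4 + 20000) = -18*19996 = -359928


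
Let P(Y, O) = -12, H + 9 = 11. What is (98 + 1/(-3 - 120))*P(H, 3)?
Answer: -48212/41 ≈ -1175.9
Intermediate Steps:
H = 2 (H = -9 + 11 = 2)
(98 + 1/(-3 - 120))*P(H, 3) = (98 + 1/(-3 - 120))*(-12) = (98 + 1/(-123))*(-12) = (98 - 1/123)*(-12) = (12053/123)*(-12) = -48212/41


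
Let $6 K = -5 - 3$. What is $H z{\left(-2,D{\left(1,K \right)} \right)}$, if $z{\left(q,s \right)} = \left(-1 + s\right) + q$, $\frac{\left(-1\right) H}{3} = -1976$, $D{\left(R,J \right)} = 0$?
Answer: $-17784$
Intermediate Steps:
$K = - \frac{4}{3}$ ($K = \frac{-5 - 3}{6} = \frac{1}{6} \left(-8\right) = - \frac{4}{3} \approx -1.3333$)
$H = 5928$ ($H = \left(-3\right) \left(-1976\right) = 5928$)
$z{\left(q,s \right)} = -1 + q + s$
$H z{\left(-2,D{\left(1,K \right)} \right)} = 5928 \left(-1 - 2 + 0\right) = 5928 \left(-3\right) = -17784$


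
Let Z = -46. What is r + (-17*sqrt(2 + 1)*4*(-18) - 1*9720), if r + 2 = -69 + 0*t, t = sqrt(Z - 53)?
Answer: -9791 + 1224*sqrt(3) ≈ -7671.0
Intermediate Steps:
t = 3*I*sqrt(11) (t = sqrt(-46 - 53) = sqrt(-99) = 3*I*sqrt(11) ≈ 9.9499*I)
r = -71 (r = -2 + (-69 + 0*(3*I*sqrt(11))) = -2 + (-69 + 0) = -2 - 69 = -71)
r + (-17*sqrt(2 + 1)*4*(-18) - 1*9720) = -71 + (-17*sqrt(2 + 1)*4*(-18) - 1*9720) = -71 + (-17*sqrt(3)*4*(-18) - 9720) = -71 + (-68*sqrt(3)*(-18) - 9720) = -71 + (1224*sqrt(3) - 9720) = -71 + (-9720 + 1224*sqrt(3)) = -9791 + 1224*sqrt(3)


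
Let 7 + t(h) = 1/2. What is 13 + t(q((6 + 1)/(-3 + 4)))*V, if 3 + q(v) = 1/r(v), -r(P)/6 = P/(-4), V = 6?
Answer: -26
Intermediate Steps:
r(P) = 3*P/2 (r(P) = -6*P/(-4) = -6*P*(-1)/4 = -(-3)*P/2 = 3*P/2)
q(v) = -3 + 2/(3*v) (q(v) = -3 + 1/(3*v/2) = -3 + 2/(3*v))
t(h) = -13/2 (t(h) = -7 + 1/2 = -7 + 1*(½) = -7 + ½ = -13/2)
13 + t(q((6 + 1)/(-3 + 4)))*V = 13 - 13/2*6 = 13 - 39 = -26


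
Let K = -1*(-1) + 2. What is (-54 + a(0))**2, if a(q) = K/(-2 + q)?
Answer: 12321/4 ≈ 3080.3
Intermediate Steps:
K = 3 (K = 1 + 2 = 3)
a(q) = 3/(-2 + q)
(-54 + a(0))**2 = (-54 + 3/(-2 + 0))**2 = (-54 + 3/(-2))**2 = (-54 + 3*(-1/2))**2 = (-54 - 3/2)**2 = (-111/2)**2 = 12321/4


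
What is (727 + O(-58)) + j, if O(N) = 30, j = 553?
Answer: 1310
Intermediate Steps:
(727 + O(-58)) + j = (727 + 30) + 553 = 757 + 553 = 1310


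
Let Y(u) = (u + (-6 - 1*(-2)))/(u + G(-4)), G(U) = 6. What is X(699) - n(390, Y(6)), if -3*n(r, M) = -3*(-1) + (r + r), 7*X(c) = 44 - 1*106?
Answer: 1765/7 ≈ 252.14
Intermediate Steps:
X(c) = -62/7 (X(c) = (44 - 1*106)/7 = (44 - 106)/7 = (⅐)*(-62) = -62/7)
Y(u) = (-4 + u)/(6 + u) (Y(u) = (u + (-6 - 1*(-2)))/(u + 6) = (u + (-6 + 2))/(6 + u) = (u - 4)/(6 + u) = (-4 + u)/(6 + u))
n(r, M) = -1 - 2*r/3 (n(r, M) = -(-3*(-1) + (r + r))/3 = -(3 + 2*r)/3 = -1 - 2*r/3)
X(699) - n(390, Y(6)) = -62/7 - (-1 - ⅔*390) = -62/7 - (-1 - 260) = -62/7 - 1*(-261) = -62/7 + 261 = 1765/7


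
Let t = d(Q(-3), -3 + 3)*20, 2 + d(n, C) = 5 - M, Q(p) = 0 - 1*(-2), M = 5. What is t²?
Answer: 1600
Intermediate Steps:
Q(p) = 2 (Q(p) = 0 + 2 = 2)
d(n, C) = -2 (d(n, C) = -2 + (5 - 1*5) = -2 + (5 - 5) = -2 + 0 = -2)
t = -40 (t = -2*20 = -40)
t² = (-40)² = 1600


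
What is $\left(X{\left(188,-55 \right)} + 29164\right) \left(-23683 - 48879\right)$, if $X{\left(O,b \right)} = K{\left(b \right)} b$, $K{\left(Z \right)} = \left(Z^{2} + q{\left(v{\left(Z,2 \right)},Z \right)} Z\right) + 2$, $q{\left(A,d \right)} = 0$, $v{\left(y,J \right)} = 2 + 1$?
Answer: $9964286402$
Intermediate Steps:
$v{\left(y,J \right)} = 3$
$K{\left(Z \right)} = 2 + Z^{2}$ ($K{\left(Z \right)} = \left(Z^{2} + 0 Z\right) + 2 = \left(Z^{2} + 0\right) + 2 = Z^{2} + 2 = 2 + Z^{2}$)
$X{\left(O,b \right)} = b \left(2 + b^{2}\right)$ ($X{\left(O,b \right)} = \left(2 + b^{2}\right) b = b \left(2 + b^{2}\right)$)
$\left(X{\left(188,-55 \right)} + 29164\right) \left(-23683 - 48879\right) = \left(- 55 \left(2 + \left(-55\right)^{2}\right) + 29164\right) \left(-23683 - 48879\right) = \left(- 55 \left(2 + 3025\right) + 29164\right) \left(-72562\right) = \left(\left(-55\right) 3027 + 29164\right) \left(-72562\right) = \left(-166485 + 29164\right) \left(-72562\right) = \left(-137321\right) \left(-72562\right) = 9964286402$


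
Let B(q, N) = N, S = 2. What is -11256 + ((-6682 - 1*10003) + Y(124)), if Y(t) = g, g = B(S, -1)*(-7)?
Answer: -27934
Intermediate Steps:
g = 7 (g = -1*(-7) = 7)
Y(t) = 7
-11256 + ((-6682 - 1*10003) + Y(124)) = -11256 + ((-6682 - 1*10003) + 7) = -11256 + ((-6682 - 10003) + 7) = -11256 + (-16685 + 7) = -11256 - 16678 = -27934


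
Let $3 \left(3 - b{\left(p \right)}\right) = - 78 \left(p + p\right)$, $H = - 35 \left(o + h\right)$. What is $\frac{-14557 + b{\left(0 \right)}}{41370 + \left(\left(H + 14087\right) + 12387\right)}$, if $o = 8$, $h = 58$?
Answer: $- \frac{7277}{32767} \approx -0.22208$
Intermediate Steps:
$H = -2310$ ($H = - 35 \left(8 + 58\right) = \left(-35\right) 66 = -2310$)
$b{\left(p \right)} = 3 + 52 p$ ($b{\left(p \right)} = 3 - \frac{\left(-78\right) \left(p + p\right)}{3} = 3 - \frac{\left(-78\right) 2 p}{3} = 3 - \frac{\left(-156\right) p}{3} = 3 + 52 p$)
$\frac{-14557 + b{\left(0 \right)}}{41370 + \left(\left(H + 14087\right) + 12387\right)} = \frac{-14557 + \left(3 + 52 \cdot 0\right)}{41370 + \left(\left(-2310 + 14087\right) + 12387\right)} = \frac{-14557 + \left(3 + 0\right)}{41370 + \left(11777 + 12387\right)} = \frac{-14557 + 3}{41370 + 24164} = - \frac{14554}{65534} = \left(-14554\right) \frac{1}{65534} = - \frac{7277}{32767}$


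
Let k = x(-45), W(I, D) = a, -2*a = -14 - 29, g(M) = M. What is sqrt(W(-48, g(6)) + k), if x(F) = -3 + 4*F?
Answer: I*sqrt(646)/2 ≈ 12.708*I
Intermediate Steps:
a = 43/2 (a = -(-14 - 29)/2 = -1/2*(-43) = 43/2 ≈ 21.500)
W(I, D) = 43/2
k = -183 (k = -3 + 4*(-45) = -3 - 180 = -183)
sqrt(W(-48, g(6)) + k) = sqrt(43/2 - 183) = sqrt(-323/2) = I*sqrt(646)/2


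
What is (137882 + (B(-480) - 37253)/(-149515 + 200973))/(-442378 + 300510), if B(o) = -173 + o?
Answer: -322504275/331829252 ≈ -0.97190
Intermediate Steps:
(137882 + (B(-480) - 37253)/(-149515 + 200973))/(-442378 + 300510) = (137882 + ((-173 - 480) - 37253)/(-149515 + 200973))/(-442378 + 300510) = (137882 + (-653 - 37253)/51458)/(-141868) = (137882 - 37906*1/51458)*(-1/141868) = (137882 - 1723/2339)*(-1/141868) = (322504275/2339)*(-1/141868) = -322504275/331829252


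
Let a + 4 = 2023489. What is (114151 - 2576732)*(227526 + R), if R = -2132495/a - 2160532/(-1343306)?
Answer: -152299177699190977861901/271815954141 ≈ -5.6030e+11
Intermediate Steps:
a = 2023485 (a = -4 + 2023489 = 2023485)
R = 150721076555/271815954141 (R = -2132495/2023485 - 2160532/(-1343306) = -2132495*1/2023485 - 2160532*(-1/1343306) = -426499/404697 + 1080266/671653 = 150721076555/271815954141 ≈ 0.55450)
(114151 - 2576732)*(227526 + R) = (114151 - 2576732)*(227526 + 150721076555/271815954141) = -2462581*61845347502961721/271815954141 = -152299177699190977861901/271815954141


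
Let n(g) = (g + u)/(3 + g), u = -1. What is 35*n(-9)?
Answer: 175/3 ≈ 58.333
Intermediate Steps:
n(g) = (-1 + g)/(3 + g) (n(g) = (g - 1)/(3 + g) = (-1 + g)/(3 + g))
35*n(-9) = 35*((-1 - 9)/(3 - 9)) = 35*(-10/(-6)) = 35*(-⅙*(-10)) = 35*(5/3) = 175/3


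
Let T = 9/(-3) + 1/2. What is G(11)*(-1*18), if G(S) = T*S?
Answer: 495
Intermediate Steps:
T = -5/2 (T = 9*(-⅓) + 1*(½) = -3 + ½ = -5/2 ≈ -2.5000)
G(S) = -5*S/2
G(11)*(-1*18) = (-5/2*11)*(-1*18) = -55/2*(-18) = 495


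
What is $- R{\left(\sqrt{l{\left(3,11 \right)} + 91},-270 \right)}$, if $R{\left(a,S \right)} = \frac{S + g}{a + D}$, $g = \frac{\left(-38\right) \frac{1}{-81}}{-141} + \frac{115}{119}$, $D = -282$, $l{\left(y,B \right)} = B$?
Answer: $- \frac{365647837}{382774329} - \frac{365647837 \sqrt{102}}{107942360778} \approx -0.98947$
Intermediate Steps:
$g = \frac{1308893}{1359099}$ ($g = \left(-38\right) \left(- \frac{1}{81}\right) \left(- \frac{1}{141}\right) + 115 \cdot \frac{1}{119} = \frac{38}{81} \left(- \frac{1}{141}\right) + \frac{115}{119} = - \frac{38}{11421} + \frac{115}{119} = \frac{1308893}{1359099} \approx 0.96306$)
$R{\left(a,S \right)} = \frac{\frac{1308893}{1359099} + S}{-282 + a}$ ($R{\left(a,S \right)} = \frac{S + \frac{1308893}{1359099}}{a - 282} = \frac{\frac{1308893}{1359099} + S}{-282 + a}$)
$- R{\left(\sqrt{l{\left(3,11 \right)} + 91},-270 \right)} = - \frac{\frac{1308893}{1359099} - 270}{-282 + \sqrt{11 + 91}} = - \frac{-365647837}{\left(-282 + \sqrt{102}\right) 1359099} = - \frac{-365647837}{1359099 \left(-282 + \sqrt{102}\right)} = \frac{365647837}{1359099 \left(-282 + \sqrt{102}\right)}$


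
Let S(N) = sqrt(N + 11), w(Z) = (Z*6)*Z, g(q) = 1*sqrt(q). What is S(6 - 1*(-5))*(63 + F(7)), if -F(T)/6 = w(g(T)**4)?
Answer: -86373*sqrt(22) ≈ -4.0513e+5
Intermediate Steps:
g(q) = sqrt(q)
w(Z) = 6*Z**2 (w(Z) = (6*Z)*Z = 6*Z**2)
S(N) = sqrt(11 + N)
F(T) = -36*T**4 (F(T) = -36*((sqrt(T))**4)**2 = -36*(T**2)**2 = -36*T**4)
S(6 - 1*(-5))*(63 + F(7)) = sqrt(11 + (6 - 1*(-5)))*(63 - 36*7**4) = sqrt(11 + (6 + 5))*(63 - 36*2401) = sqrt(11 + 11)*(63 - 86436) = sqrt(22)*(-86373) = -86373*sqrt(22)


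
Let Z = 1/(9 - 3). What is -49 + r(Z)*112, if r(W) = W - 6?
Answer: -2107/3 ≈ -702.33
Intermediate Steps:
Z = 1/6 ≈ 0.16667
r(W) = -6 + W
-49 + r(Z)*112 = -49 + (-6 + 1/6)*112 = -49 - 35/6*112 = -49 - 1960/3 = -2107/3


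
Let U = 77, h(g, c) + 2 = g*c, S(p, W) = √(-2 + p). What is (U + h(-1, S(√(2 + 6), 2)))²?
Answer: (75 - √2*√(-1 + √2))² ≈ 5489.3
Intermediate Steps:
h(g, c) = -2 + c*g (h(g, c) = -2 + g*c = -2 + c*g)
(U + h(-1, S(√(2 + 6), 2)))² = (77 + (-2 + √(-2 + √(2 + 6))*(-1)))² = (77 + (-2 + √(-2 + √8)*(-1)))² = (77 + (-2 + √(-2 + 2*√2)*(-1)))² = (77 + (-2 - √(-2 + 2*√2)))² = (75 - √(-2 + 2*√2))²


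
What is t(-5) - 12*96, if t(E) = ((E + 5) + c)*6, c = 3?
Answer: -1134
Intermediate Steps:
t(E) = 48 + 6*E (t(E) = ((E + 5) + 3)*6 = ((5 + E) + 3)*6 = (8 + E)*6 = 48 + 6*E)
t(-5) - 12*96 = (48 + 6*(-5)) - 12*96 = (48 - 30) - 1152 = 18 - 1152 = -1134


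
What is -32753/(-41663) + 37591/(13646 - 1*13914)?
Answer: -1557376029/11165684 ≈ -139.48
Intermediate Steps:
-32753/(-41663) + 37591/(13646 - 1*13914) = -32753*(-1/41663) + 37591/(13646 - 13914) = 32753/41663 + 37591/(-268) = 32753/41663 + 37591*(-1/268) = 32753/41663 - 37591/268 = -1557376029/11165684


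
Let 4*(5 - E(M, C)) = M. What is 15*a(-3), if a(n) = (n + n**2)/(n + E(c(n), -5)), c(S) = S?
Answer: 360/11 ≈ 32.727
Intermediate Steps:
E(M, C) = 5 - M/4
a(n) = (n + n**2)/(5 + 3*n/4) (a(n) = (n + n**2)/(n + (5 - n/4)) = (n + n**2)/(5 + 3*n/4))
15*a(-3) = 15*(4*(-3)*(1 - 3)/(20 + 3*(-3))) = 15*(4*(-3)*(-2)/(20 - 9)) = 15*(4*(-3)*(-2)/11) = 15*(4*(-3)*(1/11)*(-2)) = 15*(24/11) = 360/11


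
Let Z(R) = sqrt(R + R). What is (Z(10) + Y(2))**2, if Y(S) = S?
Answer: 24 + 8*sqrt(5) ≈ 41.889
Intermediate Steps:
Z(R) = sqrt(2)*sqrt(R) (Z(R) = sqrt(2*R) = sqrt(2)*sqrt(R))
(Z(10) + Y(2))**2 = (sqrt(2)*sqrt(10) + 2)**2 = (2*sqrt(5) + 2)**2 = (2 + 2*sqrt(5))**2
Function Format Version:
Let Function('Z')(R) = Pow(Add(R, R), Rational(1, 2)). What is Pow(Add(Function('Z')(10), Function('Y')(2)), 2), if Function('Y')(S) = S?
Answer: Add(24, Mul(8, Pow(5, Rational(1, 2)))) ≈ 41.889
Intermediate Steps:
Function('Z')(R) = Mul(Pow(2, Rational(1, 2)), Pow(R, Rational(1, 2))) (Function('Z')(R) = Pow(Mul(2, R), Rational(1, 2)) = Mul(Pow(2, Rational(1, 2)), Pow(R, Rational(1, 2))))
Pow(Add(Function('Z')(10), Function('Y')(2)), 2) = Pow(Add(Mul(Pow(2, Rational(1, 2)), Pow(10, Rational(1, 2))), 2), 2) = Pow(Add(Mul(2, Pow(5, Rational(1, 2))), 2), 2) = Pow(Add(2, Mul(2, Pow(5, Rational(1, 2)))), 2)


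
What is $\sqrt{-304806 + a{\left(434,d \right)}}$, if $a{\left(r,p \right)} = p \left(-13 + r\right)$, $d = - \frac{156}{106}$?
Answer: $\frac{2 i \sqrt{214485117}}{53} \approx 552.65 i$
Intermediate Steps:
$d = - \frac{78}{53}$ ($d = \left(-156\right) \frac{1}{106} = - \frac{78}{53} \approx -1.4717$)
$\sqrt{-304806 + a{\left(434,d \right)}} = \sqrt{-304806 - \frac{78 \left(-13 + 434\right)}{53}} = \sqrt{-304806 - \frac{32838}{53}} = \sqrt{- \frac{16187556}{53}} = \frac{2 i \sqrt{214485117}}{53}$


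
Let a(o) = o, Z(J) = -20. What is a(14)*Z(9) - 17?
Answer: -297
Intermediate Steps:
a(14)*Z(9) - 17 = 14*(-20) - 17 = -280 - 17 = -297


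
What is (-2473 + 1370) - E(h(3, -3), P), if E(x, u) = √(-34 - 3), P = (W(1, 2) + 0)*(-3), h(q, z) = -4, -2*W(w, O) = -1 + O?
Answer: -1103 - I*√37 ≈ -1103.0 - 6.0828*I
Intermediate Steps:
W(w, O) = ½ - O/2 (W(w, O) = -(-1 + O)/2 = ½ - O/2)
P = 3/2 (P = ((½ - ½*2) + 0)*(-3) = ((½ - 1) + 0)*(-3) = (-½ + 0)*(-3) = -½*(-3) = 3/2 ≈ 1.5000)
E(x, u) = I*√37 (E(x, u) = √(-37) = I*√37)
(-2473 + 1370) - E(h(3, -3), P) = (-2473 + 1370) - I*√37 = -1103 - I*√37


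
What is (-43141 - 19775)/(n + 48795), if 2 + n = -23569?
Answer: -5243/2102 ≈ -2.4943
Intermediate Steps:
n = -23571 (n = -2 - 23569 = -23571)
(-43141 - 19775)/(n + 48795) = (-43141 - 19775)/(-23571 + 48795) = -62916/25224 = -62916*1/25224 = -5243/2102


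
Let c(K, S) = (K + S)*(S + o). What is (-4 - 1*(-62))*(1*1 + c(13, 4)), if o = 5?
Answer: 8932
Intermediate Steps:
c(K, S) = (5 + S)*(K + S) (c(K, S) = (K + S)*(S + 5) = (K + S)*(5 + S) = (5 + S)*(K + S))
(-4 - 1*(-62))*(1*1 + c(13, 4)) = (-4 - 1*(-62))*(1*1 + (4² + 5*13 + 5*4 + 13*4)) = (-4 + 62)*(1 + (16 + 65 + 20 + 52)) = 58*(1 + 153) = 58*154 = 8932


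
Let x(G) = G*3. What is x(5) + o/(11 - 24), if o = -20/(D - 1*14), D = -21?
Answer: 1361/91 ≈ 14.956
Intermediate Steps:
x(G) = 3*G
o = 4/7 (o = -20/(-21 - 1*14) = -20/(-21 - 14) = -20/(-35) = -20*(-1/35) = 4/7 ≈ 0.57143)
x(5) + o/(11 - 24) = 3*5 + (4/7)/(11 - 24) = 15 + (4/7)/(-13) = 15 - 1/13*4/7 = 15 - 4/91 = 1361/91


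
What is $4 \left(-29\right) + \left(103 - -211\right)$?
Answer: $198$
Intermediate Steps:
$4 \left(-29\right) + \left(103 - -211\right) = -116 + \left(103 + 211\right) = -116 + 314 = 198$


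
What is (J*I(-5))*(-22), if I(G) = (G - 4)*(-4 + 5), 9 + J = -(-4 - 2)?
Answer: -594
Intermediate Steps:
J = -3 (J = -9 - (-4 - 2) = -9 - 1*(-6) = -9 + 6 = -3)
I(G) = -4 + G (I(G) = (-4 + G)*1 = -4 + G)
(J*I(-5))*(-22) = -3*(-4 - 5)*(-22) = -3*(-9)*(-22) = 27*(-22) = -594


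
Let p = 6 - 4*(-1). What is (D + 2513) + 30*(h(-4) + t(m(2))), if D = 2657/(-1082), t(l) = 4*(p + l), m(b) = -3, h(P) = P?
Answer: 3495449/1082 ≈ 3230.5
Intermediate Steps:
p = 10 (p = 6 + 4 = 10)
t(l) = 40 + 4*l (t(l) = 4*(10 + l) = 40 + 4*l)
D = -2657/1082 (D = 2657*(-1/1082) = -2657/1082 ≈ -2.4556)
(D + 2513) + 30*(h(-4) + t(m(2))) = (-2657/1082 + 2513) + 30*(-4 + (40 + 4*(-3))) = 2716409/1082 + 30*(-4 + (40 - 12)) = 2716409/1082 + 30*(-4 + 28) = 2716409/1082 + 30*24 = 2716409/1082 + 720 = 3495449/1082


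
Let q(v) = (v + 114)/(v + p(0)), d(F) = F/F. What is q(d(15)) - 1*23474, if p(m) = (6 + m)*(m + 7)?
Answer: -1009267/43 ≈ -23471.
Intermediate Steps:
p(m) = (6 + m)*(7 + m)
d(F) = 1
q(v) = (114 + v)/(42 + v) (q(v) = (v + 114)/(v + (42 + 0² + 13*0)) = (114 + v)/(v + (42 + 0 + 0)) = (114 + v)/(v + 42) = (114 + v)/(42 + v))
q(d(15)) - 1*23474 = (114 + 1)/(42 + 1) - 1*23474 = 115/43 - 23474 = -1009267/43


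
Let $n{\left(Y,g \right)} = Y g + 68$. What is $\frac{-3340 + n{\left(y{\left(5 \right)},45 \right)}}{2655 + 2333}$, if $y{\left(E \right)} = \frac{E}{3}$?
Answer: $- \frac{3197}{4988} \approx -0.64094$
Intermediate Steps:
$y{\left(E \right)} = \frac{E}{3}$ ($y{\left(E \right)} = E \frac{1}{3} = \frac{E}{3}$)
$n{\left(Y,g \right)} = 68 + Y g$
$\frac{-3340 + n{\left(y{\left(5 \right)},45 \right)}}{2655 + 2333} = \frac{-3340 + \left(68 + \frac{1}{3} \cdot 5 \cdot 45\right)}{2655 + 2333} = \frac{-3340 + \left(68 + \frac{5}{3} \cdot 45\right)}{4988} = \left(-3340 + \left(68 + 75\right)\right) \frac{1}{4988} = \left(-3340 + 143\right) \frac{1}{4988} = \left(-3197\right) \frac{1}{4988} = - \frac{3197}{4988}$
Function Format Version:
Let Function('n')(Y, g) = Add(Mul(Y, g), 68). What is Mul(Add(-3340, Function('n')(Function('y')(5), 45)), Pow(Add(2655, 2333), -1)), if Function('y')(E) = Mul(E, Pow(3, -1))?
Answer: Rational(-3197, 4988) ≈ -0.64094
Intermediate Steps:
Function('y')(E) = Mul(Rational(1, 3), E) (Function('y')(E) = Mul(E, Rational(1, 3)) = Mul(Rational(1, 3), E))
Function('n')(Y, g) = Add(68, Mul(Y, g))
Mul(Add(-3340, Function('n')(Function('y')(5), 45)), Pow(Add(2655, 2333), -1)) = Mul(Add(-3340, Add(68, Mul(Mul(Rational(1, 3), 5), 45))), Pow(Add(2655, 2333), -1)) = Mul(Add(-3340, Add(68, Mul(Rational(5, 3), 45))), Pow(4988, -1)) = Mul(Add(-3340, Add(68, 75)), Rational(1, 4988)) = Mul(Add(-3340, 143), Rational(1, 4988)) = Mul(-3197, Rational(1, 4988)) = Rational(-3197, 4988)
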